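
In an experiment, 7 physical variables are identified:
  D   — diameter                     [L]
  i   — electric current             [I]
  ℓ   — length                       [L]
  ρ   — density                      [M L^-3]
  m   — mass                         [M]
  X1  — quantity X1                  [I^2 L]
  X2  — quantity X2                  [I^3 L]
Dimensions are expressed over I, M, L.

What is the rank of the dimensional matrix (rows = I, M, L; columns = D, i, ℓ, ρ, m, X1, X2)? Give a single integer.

3

Dimensional matrix (I×M×L by D×i×ℓ×ρ×m×X1×X2):
  I: [ 0  1  0  0  0  2  3]
  M: [ 0  0  0  1  1  0  0]
  L: [ 1  0  1 -3  0  1  1]
RREF → pivots at {D,i,ρ} ⇒ r = 3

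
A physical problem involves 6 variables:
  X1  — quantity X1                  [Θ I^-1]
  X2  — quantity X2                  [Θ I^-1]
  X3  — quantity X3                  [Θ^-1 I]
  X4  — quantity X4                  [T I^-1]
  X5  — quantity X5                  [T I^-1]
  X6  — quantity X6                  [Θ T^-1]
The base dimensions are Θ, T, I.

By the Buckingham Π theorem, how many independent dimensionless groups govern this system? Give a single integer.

Exponent matrix [Θ,T,I] × [X1,X2,X3,X4,X5,X6]:
  Θ: [ 1  1 -1  0  0  1]
  T: [ 0  0  0  1  1 -1]
  I: [-1 -1  1 -1 -1  0]
Row reduction gives pivot columns X1,X4; rank = 2
6 vars − rank 2 = 4 Π groups

4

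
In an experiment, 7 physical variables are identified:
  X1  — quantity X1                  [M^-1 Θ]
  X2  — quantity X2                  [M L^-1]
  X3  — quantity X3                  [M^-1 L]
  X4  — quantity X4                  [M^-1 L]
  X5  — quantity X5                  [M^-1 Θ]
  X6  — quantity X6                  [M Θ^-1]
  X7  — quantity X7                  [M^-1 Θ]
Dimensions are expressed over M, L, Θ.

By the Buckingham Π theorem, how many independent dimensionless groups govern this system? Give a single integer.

Dimensional matrix (M×L×Θ by X1×X2×X3×X4×X5×X6×X7):
  M: [-1  1 -1 -1 -1  1 -1]
  L: [ 0 -1  1  1  0  0  0]
  Θ: [ 1  0  0  0  1 -1  1]
Row reduction gives pivot columns X1,X2; rank = 2
Π count = n − r = 7 − 2 = 5

5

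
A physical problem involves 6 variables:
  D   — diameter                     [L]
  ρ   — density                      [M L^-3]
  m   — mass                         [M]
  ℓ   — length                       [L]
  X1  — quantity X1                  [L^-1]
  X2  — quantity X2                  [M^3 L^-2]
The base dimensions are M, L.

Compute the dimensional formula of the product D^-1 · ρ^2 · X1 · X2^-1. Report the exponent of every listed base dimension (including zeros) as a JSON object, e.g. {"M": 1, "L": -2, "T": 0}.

Write exponents as rows M,L / cols D,ρ,m,ℓ,X1,X2:
  M: [ 0  1  1  0  0  3]
  L: [ 1 -3  0  1 -1 -2]
  [M]: (-1)·0+(2)·1+(1)·0+(-1)·3 = -1
  [L]: (-1)·1+(2)·-3+(1)·-1+(-1)·-2 = -6
⇒ M^-1 L^-6

{"M": -1, "L": -6}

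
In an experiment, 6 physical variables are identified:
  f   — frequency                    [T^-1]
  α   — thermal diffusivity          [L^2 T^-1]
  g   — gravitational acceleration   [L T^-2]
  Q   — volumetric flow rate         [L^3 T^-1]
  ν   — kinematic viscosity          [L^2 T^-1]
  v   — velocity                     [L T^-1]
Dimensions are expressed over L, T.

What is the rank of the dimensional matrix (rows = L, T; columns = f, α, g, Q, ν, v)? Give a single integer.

2

Dimensional matrix (L×T by f×α×g×Q×ν×v):
  L: [ 0  2  1  3  2  1]
  T: [-1 -1 -2 -1 -1 -1]
Row reduction gives pivot columns f,α; rank = 2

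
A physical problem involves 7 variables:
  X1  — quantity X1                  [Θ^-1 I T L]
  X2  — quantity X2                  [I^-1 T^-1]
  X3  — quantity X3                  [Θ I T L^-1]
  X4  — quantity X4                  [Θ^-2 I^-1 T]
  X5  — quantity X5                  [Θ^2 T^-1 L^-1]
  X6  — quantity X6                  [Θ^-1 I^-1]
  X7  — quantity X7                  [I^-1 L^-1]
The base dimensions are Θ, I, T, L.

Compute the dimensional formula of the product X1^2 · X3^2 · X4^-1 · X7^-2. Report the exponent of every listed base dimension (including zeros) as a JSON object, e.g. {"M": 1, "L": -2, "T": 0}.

{"Θ": 2, "I": 7, "T": 3, "L": 2}

Dimensional matrix (Θ×I×T×L by X1×X2×X3×X4×X5×X6×X7):
  Θ: [-1  0  1 -2  2 -1  0]
  I: [ 1 -1  1 -1  0 -1 -1]
  T: [ 1 -1  1  1 -1  0  0]
  L: [ 1  0 -1  0 -1  0 -1]
  [Θ]: (2)·-1+(2)·1+(-1)·-2+(-2)·0 = 2
  [I]: (2)·1+(2)·1+(-1)·-1+(-2)·-1 = 7
  [T]: (2)·1+(2)·1+(-1)·1+(-2)·0 = 3
  [L]: (2)·1+(2)·-1+(-1)·0+(-2)·-1 = 2
⇒ Θ^2 I^7 T^3 L^2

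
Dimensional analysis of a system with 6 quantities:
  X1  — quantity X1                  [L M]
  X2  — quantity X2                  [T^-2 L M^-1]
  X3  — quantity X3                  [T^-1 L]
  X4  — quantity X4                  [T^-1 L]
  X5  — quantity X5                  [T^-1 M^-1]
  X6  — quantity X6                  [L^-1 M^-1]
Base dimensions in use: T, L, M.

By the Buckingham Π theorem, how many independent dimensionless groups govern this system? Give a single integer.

Exponent matrix [T,L,M] × [X1,X2,X3,X4,X5,X6]:
  T: [ 0 -2 -1 -1 -1  0]
  L: [ 1  1  1  1  0 -1]
  M: [ 1 -1  0  0 -1 -1]
Row reduction gives pivot columns X1,X2; rank = 2
Π count = n − r = 6 − 2 = 4

4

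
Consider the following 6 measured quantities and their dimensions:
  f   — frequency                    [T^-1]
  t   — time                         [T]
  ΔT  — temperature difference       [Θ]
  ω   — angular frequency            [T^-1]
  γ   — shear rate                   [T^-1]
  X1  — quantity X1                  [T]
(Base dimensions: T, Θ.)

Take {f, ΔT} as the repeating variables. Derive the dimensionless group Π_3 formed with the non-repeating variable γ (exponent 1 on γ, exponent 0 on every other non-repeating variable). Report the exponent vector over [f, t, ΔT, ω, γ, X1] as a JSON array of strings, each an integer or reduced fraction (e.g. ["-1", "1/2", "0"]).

Write exponents as rows T,Θ / cols f,t,ΔT,ω,γ,X1:
  T: [-1  1  0 -1 -1  1]
  Θ: [ 0  0  1  0  0  0]
Echelon form has 2 nonzero rows (pivots: f,ΔT)
Pivot set = {f,ΔT}, free = {t,ω,γ,X1}
RREF:
  r0: [   1   -1    0    1    1   -1]
  r1: [   0    0    1    0    0    0]
Fix exponent of γ at 1, t at 0, ω at 0, X1 at 0; solve each RREF row for its pivot's exponent:
  r0: exp(f) + (1)·1 = 0 ⇒ exp(f) = -1
  r1: exp(ΔT) + (0)·1 = 0 ⇒ exp(ΔT) = 0
Π_3 = f^-1 · γ

["-1", "0", "0", "0", "1", "0"]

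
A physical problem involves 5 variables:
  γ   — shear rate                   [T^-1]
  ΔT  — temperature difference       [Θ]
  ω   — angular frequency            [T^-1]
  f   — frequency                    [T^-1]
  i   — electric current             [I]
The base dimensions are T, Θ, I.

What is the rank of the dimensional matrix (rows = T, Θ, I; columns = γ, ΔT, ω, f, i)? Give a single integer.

Dimensional matrix (T×Θ×I by γ×ΔT×ω×f×i):
  T: [-1  0 -1 -1  0]
  Θ: [ 0  1  0  0  0]
  I: [ 0  0  0  0  1]
RREF → pivots at {γ,ΔT,i} ⇒ r = 3

3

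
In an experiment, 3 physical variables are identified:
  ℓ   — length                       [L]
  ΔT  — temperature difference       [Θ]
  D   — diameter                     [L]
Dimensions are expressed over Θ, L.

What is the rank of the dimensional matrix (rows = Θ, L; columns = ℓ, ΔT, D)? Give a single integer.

Write exponents as rows Θ,L / cols ℓ,ΔT,D:
  Θ: [ 0  1  0]
  L: [ 1  0  1]
Echelon form has 2 nonzero rows (pivots: ℓ,ΔT)

2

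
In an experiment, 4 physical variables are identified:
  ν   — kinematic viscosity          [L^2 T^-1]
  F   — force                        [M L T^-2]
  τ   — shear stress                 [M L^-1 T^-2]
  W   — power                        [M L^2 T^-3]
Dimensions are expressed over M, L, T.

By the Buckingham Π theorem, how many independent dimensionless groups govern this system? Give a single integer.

1

Write exponents as rows M,L,T / cols ν,F,τ,W:
  M: [ 0  1  1  1]
  L: [ 2  1 -1  2]
  T: [-1 -2 -2 -3]
RREF → pivots at {ν,F,τ} ⇒ r = 3
Π count = n − r = 4 − 3 = 1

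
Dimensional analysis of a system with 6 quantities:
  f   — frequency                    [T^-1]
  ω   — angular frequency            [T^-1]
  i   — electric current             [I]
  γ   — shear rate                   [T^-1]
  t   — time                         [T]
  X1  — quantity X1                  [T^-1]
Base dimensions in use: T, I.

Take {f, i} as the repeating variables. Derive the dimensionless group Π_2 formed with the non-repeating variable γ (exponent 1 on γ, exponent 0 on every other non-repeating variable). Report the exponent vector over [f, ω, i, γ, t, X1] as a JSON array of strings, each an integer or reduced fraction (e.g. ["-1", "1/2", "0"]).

Dimensional matrix (T×I by f×ω×i×γ×t×X1):
  T: [-1 -1  0 -1  1 -1]
  I: [ 0  0  1  0  0  0]
Echelon form has 2 nonzero rows (pivots: f,i)
Repeat: f,i; free: ω,γ,t,X1
RREF:
  r0: [   1    1    0    1   -1    1]
  r1: [   0    0    1    0    0    0]
Fix exponent of γ at 1, ω at 0, t at 0, X1 at 0; solve each RREF row for its pivot's exponent:
  r0: exp(f) + (1)·1 = 0 ⇒ exp(f) = -1
  r1: exp(i) + (0)·1 = 0 ⇒ exp(i) = 0
Π_2 = f^-1 · γ

["-1", "0", "0", "1", "0", "0"]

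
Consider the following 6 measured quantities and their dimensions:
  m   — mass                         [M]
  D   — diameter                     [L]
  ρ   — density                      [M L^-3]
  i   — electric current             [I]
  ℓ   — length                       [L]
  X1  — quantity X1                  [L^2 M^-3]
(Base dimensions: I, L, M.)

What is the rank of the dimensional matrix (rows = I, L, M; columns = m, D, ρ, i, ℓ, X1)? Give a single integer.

Exponent matrix [I,L,M] × [m,D,ρ,i,ℓ,X1]:
  I: [ 0  0  0  1  0  0]
  L: [ 0  1 -3  0  1  2]
  M: [ 1  0  1  0  0 -3]
Echelon form has 3 nonzero rows (pivots: m,D,i)

3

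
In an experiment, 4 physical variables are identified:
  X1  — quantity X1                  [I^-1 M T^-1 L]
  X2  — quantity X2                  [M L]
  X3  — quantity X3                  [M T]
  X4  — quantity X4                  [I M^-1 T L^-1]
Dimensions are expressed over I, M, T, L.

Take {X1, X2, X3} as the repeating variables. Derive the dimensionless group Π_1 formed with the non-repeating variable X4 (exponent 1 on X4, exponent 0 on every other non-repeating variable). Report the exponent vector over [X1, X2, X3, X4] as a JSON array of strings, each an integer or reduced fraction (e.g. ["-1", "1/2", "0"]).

["1", "0", "0", "1"]

Exponent matrix [I,M,T,L] × [X1,X2,X3,X4]:
  I: [-1  0  0  1]
  M: [ 1  1  1 -1]
  T: [-1  0  1  1]
  L: [ 1  1  0 -1]
Row reduction gives pivot columns X1,X2,X3; rank = 3
Pivot set = {X1,X2,X3}, free = {X4}
RREF:
  r0: [   1    0    0   -1]
  r1: [   0    1    0    0]
  r2: [   0    0    1    0]
  r3: [   0    0    0    0]
Fix exponent of X4 at 1; solve each RREF row for its pivot's exponent:
  r0: exp(X1) + (-1)·1 = 0 ⇒ exp(X1) = 1
  r1: exp(X2) + (0)·1 = 0 ⇒ exp(X2) = 0
  r2: exp(X3) + (0)·1 = 0 ⇒ exp(X3) = 0
Π_1 = X1 · X4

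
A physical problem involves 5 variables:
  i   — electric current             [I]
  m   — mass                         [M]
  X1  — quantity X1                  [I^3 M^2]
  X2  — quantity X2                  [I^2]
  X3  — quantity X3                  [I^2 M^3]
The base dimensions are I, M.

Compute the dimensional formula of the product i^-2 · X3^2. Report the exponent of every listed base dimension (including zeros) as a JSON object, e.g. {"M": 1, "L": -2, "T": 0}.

Exponent matrix [I,M] × [i,m,X1,X2,X3]:
  I: [ 1  0  3  2  2]
  M: [ 0  1  2  0  3]
  [I]: (-2)·1+(2)·2 = 2
  [M]: (-2)·0+(2)·3 = 6
⇒ I^2 M^6

{"I": 2, "M": 6}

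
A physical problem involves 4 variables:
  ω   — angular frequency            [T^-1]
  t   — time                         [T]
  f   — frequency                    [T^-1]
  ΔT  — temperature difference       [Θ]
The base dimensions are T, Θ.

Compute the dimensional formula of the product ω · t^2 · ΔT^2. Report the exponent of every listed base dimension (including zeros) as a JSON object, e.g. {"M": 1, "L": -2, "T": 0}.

{"T": 1, "Θ": 2}

Exponent matrix [T,Θ] × [ω,t,f,ΔT]:
  T: [-1  1 -1  0]
  Θ: [ 0  0  0  1]
  [T]: (1)·-1+(2)·1+(2)·0 = 1
  [Θ]: (1)·0+(2)·0+(2)·1 = 2
⇒ T Θ^2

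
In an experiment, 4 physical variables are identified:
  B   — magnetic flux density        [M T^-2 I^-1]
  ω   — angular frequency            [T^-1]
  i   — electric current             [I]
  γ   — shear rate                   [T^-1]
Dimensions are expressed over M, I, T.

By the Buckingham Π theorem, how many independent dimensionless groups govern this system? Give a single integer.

1

Dimensional matrix (M×I×T by B×ω×i×γ):
  M: [ 1  0  0  0]
  I: [-1  0  1  0]
  T: [-2 -1  0 -1]
Row reduction gives pivot columns B,ω,i; rank = 3
Π count = n − r = 4 − 3 = 1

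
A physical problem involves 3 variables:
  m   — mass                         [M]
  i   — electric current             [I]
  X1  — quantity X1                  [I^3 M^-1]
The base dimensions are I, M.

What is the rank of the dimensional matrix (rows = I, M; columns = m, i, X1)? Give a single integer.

Dimensional matrix (I×M by m×i×X1):
  I: [ 0  1  3]
  M: [ 1  0 -1]
RREF → pivots at {m,i} ⇒ r = 2

2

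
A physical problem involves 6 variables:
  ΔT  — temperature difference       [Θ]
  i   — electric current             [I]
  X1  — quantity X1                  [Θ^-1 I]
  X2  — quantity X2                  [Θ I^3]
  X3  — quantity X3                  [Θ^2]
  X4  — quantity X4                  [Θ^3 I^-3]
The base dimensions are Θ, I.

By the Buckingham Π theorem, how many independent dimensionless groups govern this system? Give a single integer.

4

Exponent matrix [Θ,I] × [ΔT,i,X1,X2,X3,X4]:
  Θ: [ 1  0 -1  1  2  3]
  I: [ 0  1  1  3  0 -3]
RREF → pivots at {ΔT,i} ⇒ r = 2
n=6, r=2 ⇒ 4 dimensionless groups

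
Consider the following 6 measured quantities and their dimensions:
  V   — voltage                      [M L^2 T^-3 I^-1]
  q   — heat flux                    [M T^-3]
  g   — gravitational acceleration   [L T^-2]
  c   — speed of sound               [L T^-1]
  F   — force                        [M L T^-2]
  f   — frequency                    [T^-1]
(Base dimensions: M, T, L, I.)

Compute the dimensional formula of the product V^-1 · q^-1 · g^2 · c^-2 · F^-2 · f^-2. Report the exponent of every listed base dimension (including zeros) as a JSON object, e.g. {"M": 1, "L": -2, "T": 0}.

{"M": -4, "T": 10, "L": -4, "I": 1}

Dimensional matrix (M×T×L×I by V×q×g×c×F×f):
  M: [ 1  1  0  0  1  0]
  T: [-3 -3 -2 -1 -2 -1]
  L: [ 2  0  1  1  1  0]
  I: [-1  0  0  0  0  0]
  [M]: (-1)·1+(-1)·1+(2)·0+(-2)·0+(-2)·1+(-2)·0 = -4
  [T]: (-1)·-3+(-1)·-3+(2)·-2+(-2)·-1+(-2)·-2+(-2)·-1 = 10
  [L]: (-1)·2+(-1)·0+(2)·1+(-2)·1+(-2)·1+(-2)·0 = -4
  [I]: (-1)·-1+(-1)·0+(2)·0+(-2)·0+(-2)·0+(-2)·0 = 1
⇒ M^-4 T^10 L^-4 I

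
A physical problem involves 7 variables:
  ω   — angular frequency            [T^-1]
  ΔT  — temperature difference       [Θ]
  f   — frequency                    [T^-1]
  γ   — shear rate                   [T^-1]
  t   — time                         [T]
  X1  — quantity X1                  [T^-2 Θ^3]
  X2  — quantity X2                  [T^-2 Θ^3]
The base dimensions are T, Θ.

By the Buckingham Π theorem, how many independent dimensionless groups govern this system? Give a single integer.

Exponent matrix [T,Θ] × [ω,ΔT,f,γ,t,X1,X2]:
  T: [-1  0 -1 -1  1 -2 -2]
  Θ: [ 0  1  0  0  0  3  3]
RREF → pivots at {ω,ΔT} ⇒ r = 2
Π count = n − r = 7 − 2 = 5

5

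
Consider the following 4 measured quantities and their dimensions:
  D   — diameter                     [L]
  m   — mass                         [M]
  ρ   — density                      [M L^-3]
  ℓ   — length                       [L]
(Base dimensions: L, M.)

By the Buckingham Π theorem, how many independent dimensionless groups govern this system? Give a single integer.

2

Exponent matrix [L,M] × [D,m,ρ,ℓ]:
  L: [ 1  0 -3  1]
  M: [ 0  1  1  0]
Echelon form has 2 nonzero rows (pivots: D,m)
Π count = n − r = 4 − 2 = 2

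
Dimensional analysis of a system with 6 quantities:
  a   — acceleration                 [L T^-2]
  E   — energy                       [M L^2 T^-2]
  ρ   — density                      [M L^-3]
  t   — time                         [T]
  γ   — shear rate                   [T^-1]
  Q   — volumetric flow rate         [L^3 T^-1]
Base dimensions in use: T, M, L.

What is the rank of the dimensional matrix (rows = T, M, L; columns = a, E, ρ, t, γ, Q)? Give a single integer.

3

Exponent matrix [T,M,L] × [a,E,ρ,t,γ,Q]:
  T: [-2 -2  0  1 -1 -1]
  M: [ 0  1  1  0  0  0]
  L: [ 1  2 -3  0  0  3]
RREF → pivots at {a,E,ρ} ⇒ r = 3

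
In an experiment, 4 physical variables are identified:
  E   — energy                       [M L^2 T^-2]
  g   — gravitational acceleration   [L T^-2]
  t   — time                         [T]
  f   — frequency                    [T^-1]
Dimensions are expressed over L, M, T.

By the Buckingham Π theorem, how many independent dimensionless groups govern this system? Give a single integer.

1

Exponent matrix [L,M,T] × [E,g,t,f]:
  L: [ 2  1  0  0]
  M: [ 1  0  0  0]
  T: [-2 -2  1 -1]
RREF → pivots at {E,g,t} ⇒ r = 3
4 vars − rank 3 = 1 Π group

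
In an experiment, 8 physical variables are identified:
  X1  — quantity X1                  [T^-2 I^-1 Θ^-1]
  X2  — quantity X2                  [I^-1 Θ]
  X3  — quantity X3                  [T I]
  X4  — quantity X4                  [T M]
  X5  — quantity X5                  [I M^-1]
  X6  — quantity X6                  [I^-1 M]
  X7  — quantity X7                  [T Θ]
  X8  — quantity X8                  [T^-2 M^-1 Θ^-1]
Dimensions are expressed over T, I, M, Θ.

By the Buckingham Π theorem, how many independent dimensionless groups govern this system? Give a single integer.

5

Write exponents as rows T,I,M,Θ / cols X1,X2,X3,X4,X5,X6,X7,X8:
  T: [-2  0  1  1  0  0  1 -2]
  I: [-1 -1  1  0  1 -1  0  0]
  M: [ 0  0  0  1 -1  1  0 -1]
  Θ: [-1  1  0  0  0  0  1 -1]
RREF → pivots at {X1,X2,X4} ⇒ r = 3
8 vars − rank 3 = 5 Π groups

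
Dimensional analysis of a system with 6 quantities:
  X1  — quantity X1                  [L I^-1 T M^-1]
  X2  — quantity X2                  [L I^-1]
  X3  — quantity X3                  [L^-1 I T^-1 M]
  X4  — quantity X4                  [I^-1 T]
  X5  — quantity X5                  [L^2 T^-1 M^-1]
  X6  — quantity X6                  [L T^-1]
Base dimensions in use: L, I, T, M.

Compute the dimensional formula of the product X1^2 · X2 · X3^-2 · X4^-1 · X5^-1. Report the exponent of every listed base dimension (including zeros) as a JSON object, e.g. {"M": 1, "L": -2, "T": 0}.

Write exponents as rows L,I,T,M / cols X1,X2,X3,X4,X5,X6:
  L: [ 1  1 -1  0  2  1]
  I: [-1 -1  1 -1  0  0]
  T: [ 1  0 -1  1 -1 -1]
  M: [-1  0  1  0 -1  0]
  [L]: (2)·1+(1)·1+(-2)·-1+(-1)·0+(-1)·2 = 3
  [I]: (2)·-1+(1)·-1+(-2)·1+(-1)·-1+(-1)·0 = -4
  [T]: (2)·1+(1)·0+(-2)·-1+(-1)·1+(-1)·-1 = 4
  [M]: (2)·-1+(1)·0+(-2)·1+(-1)·0+(-1)·-1 = -3
⇒ L^3 I^-4 T^4 M^-3

{"L": 3, "I": -4, "T": 4, "M": -3}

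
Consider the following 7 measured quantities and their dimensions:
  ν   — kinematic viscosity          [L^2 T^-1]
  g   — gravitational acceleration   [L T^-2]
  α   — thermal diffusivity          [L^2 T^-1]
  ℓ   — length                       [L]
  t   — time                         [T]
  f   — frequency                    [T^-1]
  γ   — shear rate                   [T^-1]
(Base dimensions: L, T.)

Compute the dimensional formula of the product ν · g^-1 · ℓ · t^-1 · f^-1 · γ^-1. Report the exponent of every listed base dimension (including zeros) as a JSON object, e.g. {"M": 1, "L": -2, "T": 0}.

Dimensional matrix (L×T by ν×g×α×ℓ×t×f×γ):
  L: [ 2  1  2  1  0  0  0]
  T: [-1 -2 -1  0  1 -1 -1]
  [L]: (1)·2+(-1)·1+(1)·1+(-1)·0+(-1)·0+(-1)·0 = 2
  [T]: (1)·-1+(-1)·-2+(1)·0+(-1)·1+(-1)·-1+(-1)·-1 = 2
⇒ L^2 T^2

{"L": 2, "T": 2}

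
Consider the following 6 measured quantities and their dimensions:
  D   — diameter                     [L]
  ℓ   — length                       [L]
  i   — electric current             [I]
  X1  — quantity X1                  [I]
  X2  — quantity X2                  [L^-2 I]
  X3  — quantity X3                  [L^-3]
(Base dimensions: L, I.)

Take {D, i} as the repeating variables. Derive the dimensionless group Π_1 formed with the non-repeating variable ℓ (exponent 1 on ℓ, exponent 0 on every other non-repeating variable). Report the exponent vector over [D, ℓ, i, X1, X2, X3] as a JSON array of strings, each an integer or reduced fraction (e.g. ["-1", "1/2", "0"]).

["-1", "1", "0", "0", "0", "0"]

Exponent matrix [L,I] × [D,ℓ,i,X1,X2,X3]:
  L: [ 1  1  0  0 -2 -3]
  I: [ 0  0  1  1  1  0]
Row reduction gives pivot columns D,i; rank = 2
Repeat: D,i; free: ℓ,X1,X2,X3
RREF:
  r0: [   1    1    0    0   -2   -3]
  r1: [   0    0    1    1    1    0]
Fix exponent of ℓ at 1, X1 at 0, X2 at 0, X3 at 0; solve each RREF row for its pivot's exponent:
  r0: exp(D) + (1)·1 = 0 ⇒ exp(D) = -1
  r1: exp(i) + (0)·1 = 0 ⇒ exp(i) = 0
Π_1 = D^-1 · ℓ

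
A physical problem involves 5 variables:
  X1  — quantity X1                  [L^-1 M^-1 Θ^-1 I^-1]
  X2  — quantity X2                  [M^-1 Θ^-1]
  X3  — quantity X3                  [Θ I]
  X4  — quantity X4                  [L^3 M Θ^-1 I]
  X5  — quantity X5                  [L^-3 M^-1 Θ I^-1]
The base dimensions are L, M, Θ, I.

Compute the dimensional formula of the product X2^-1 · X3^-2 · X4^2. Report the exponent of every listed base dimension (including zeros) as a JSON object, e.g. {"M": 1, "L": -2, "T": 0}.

Write exponents as rows L,M,Θ,I / cols X1,X2,X3,X4,X5:
  L: [-1  0  0  3 -3]
  M: [-1 -1  0  1 -1]
  Θ: [-1 -1  1 -1  1]
  I: [-1  0  1  1 -1]
  [L]: (-1)·0+(-2)·0+(2)·3 = 6
  [M]: (-1)·-1+(-2)·0+(2)·1 = 3
  [Θ]: (-1)·-1+(-2)·1+(2)·-1 = -3
  [I]: (-1)·0+(-2)·1+(2)·1 = 0
⇒ L^6 M^3 Θ^-3

{"L": 6, "M": 3, "Θ": -3, "I": 0}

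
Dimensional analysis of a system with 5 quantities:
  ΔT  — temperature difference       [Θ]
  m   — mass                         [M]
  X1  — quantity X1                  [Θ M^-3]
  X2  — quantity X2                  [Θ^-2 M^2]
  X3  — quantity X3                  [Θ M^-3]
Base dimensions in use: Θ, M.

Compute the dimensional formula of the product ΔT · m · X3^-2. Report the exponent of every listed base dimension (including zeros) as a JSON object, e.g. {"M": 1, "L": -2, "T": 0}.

Exponent matrix [Θ,M] × [ΔT,m,X1,X2,X3]:
  Θ: [ 1  0  1 -2  1]
  M: [ 0  1 -3  2 -3]
  [Θ]: (1)·1+(1)·0+(-2)·1 = -1
  [M]: (1)·0+(1)·1+(-2)·-3 = 7
⇒ Θ^-1 M^7

{"Θ": -1, "M": 7}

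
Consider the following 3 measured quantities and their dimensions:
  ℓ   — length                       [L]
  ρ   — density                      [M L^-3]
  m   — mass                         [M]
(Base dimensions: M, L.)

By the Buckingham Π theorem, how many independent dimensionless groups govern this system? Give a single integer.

Exponent matrix [M,L] × [ℓ,ρ,m]:
  M: [ 0  1  1]
  L: [ 1 -3  0]
Echelon form has 2 nonzero rows (pivots: ℓ,ρ)
3 vars − rank 2 = 1 Π group

1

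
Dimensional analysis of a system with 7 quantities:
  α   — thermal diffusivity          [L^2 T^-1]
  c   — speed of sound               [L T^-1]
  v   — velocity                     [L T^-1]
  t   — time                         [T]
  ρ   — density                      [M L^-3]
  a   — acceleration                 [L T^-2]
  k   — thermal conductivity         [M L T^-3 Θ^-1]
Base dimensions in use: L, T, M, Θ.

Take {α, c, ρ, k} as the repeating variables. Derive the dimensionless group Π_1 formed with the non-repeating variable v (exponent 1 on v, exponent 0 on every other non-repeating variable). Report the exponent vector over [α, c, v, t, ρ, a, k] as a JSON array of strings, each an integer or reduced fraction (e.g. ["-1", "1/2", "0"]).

["0", "-1", "1", "0", "0", "0", "0"]

Exponent matrix [L,T,M,Θ] × [α,c,v,t,ρ,a,k]:
  L: [ 2  1  1  0 -3  1  1]
  T: [-1 -1 -1  1  0 -2 -3]
  M: [ 0  0  0  0  1  0  1]
  Θ: [ 0  0  0  0  0  0 -1]
Echelon form has 4 nonzero rows (pivots: α,c,ρ,k)
Pivot set = {α,c,ρ,k}, free = {v,t,a}
RREF:
  r0: [   1    0    0    1    0   -1    0]
  r1: [   0    1    1   -2    0    3    0]
  r2: [   0    0    0    0    1    0    0]
  r3: [   0    0    0    0    0    0    1]
Fix exponent of v at 1, t at 0, a at 0; solve each RREF row for its pivot's exponent:
  r0: exp(α) + (0)·1 = 0 ⇒ exp(α) = 0
  r1: exp(c) + (1)·1 = 0 ⇒ exp(c) = -1
  r2: exp(ρ) + (0)·1 = 0 ⇒ exp(ρ) = 0
  r3: exp(k) + (0)·1 = 0 ⇒ exp(k) = 0
Π_1 = c^-1 · v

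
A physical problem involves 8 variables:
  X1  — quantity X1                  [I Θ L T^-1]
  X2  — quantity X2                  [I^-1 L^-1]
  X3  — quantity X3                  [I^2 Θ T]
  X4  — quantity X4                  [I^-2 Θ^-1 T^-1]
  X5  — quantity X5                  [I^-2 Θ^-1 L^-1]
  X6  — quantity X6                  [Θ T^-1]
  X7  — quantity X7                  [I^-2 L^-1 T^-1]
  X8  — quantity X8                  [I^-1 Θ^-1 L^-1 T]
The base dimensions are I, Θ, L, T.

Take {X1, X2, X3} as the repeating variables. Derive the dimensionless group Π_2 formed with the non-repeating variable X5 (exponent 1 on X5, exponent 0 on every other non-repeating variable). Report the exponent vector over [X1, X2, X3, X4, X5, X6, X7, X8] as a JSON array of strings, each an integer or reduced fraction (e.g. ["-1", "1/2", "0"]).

Write exponents as rows I,Θ,L,T / cols X1,X2,X3,X4,X5,X6,X7,X8:
  I: [ 1 -1  2 -2 -2  0 -2 -1]
  Θ: [ 1  0  1 -1 -1  1  0 -1]
  L: [ 1 -1  0  0 -1  0 -1 -1]
  T: [-1  0  1 -1  0 -1 -1  1]
Echelon form has 3 nonzero rows (pivots: X1,X2,X3)
Repeat: X1,X2,X3; free: X4,X5,X6,X7,X8
RREF:
  r0: [   1    0    0    0 -1/2    1  1/2   -1]
  r1: [   0    1    0    0  1/2    1  3/2    0]
  r2: [   0    0    1   -1 -1/2    0 -1/2    0]
  r3: [   0    0    0    0    0    0    0    0]
Fix exponent of X5 at 1, X4 at 0, X6 at 0, X7 at 0, X8 at 0; solve each RREF row for its pivot's exponent:
  r0: exp(X1) + (-1/2)·1 = 0 ⇒ exp(X1) = 1/2
  r1: exp(X2) + (1/2)·1 = 0 ⇒ exp(X2) = -1/2
  r2: exp(X3) + (-1/2)·1 = 0 ⇒ exp(X3) = 1/2
Π_2 = X1^(1/2) · X2^(-1/2) · X3^(1/2) · X5

["1/2", "-1/2", "1/2", "0", "1", "0", "0", "0"]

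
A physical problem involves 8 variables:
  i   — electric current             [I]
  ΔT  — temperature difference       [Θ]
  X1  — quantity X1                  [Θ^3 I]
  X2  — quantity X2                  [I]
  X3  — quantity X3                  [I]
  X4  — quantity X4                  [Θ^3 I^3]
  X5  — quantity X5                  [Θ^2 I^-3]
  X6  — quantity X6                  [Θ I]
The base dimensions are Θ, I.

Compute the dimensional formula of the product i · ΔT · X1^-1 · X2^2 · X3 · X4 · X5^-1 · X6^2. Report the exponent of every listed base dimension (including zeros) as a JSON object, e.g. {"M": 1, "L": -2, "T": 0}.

Exponent matrix [Θ,I] × [i,ΔT,X1,X2,X3,X4,X5,X6]:
  Θ: [ 0  1  3  0  0  3  2  1]
  I: [ 1  0  1  1  1  3 -3  1]
  [Θ]: (1)·0+(1)·1+(-1)·3+(2)·0+(1)·0+(1)·3+(-1)·2+(2)·1 = 1
  [I]: (1)·1+(1)·0+(-1)·1+(2)·1+(1)·1+(1)·3+(-1)·-3+(2)·1 = 11
⇒ Θ I^11

{"Θ": 1, "I": 11}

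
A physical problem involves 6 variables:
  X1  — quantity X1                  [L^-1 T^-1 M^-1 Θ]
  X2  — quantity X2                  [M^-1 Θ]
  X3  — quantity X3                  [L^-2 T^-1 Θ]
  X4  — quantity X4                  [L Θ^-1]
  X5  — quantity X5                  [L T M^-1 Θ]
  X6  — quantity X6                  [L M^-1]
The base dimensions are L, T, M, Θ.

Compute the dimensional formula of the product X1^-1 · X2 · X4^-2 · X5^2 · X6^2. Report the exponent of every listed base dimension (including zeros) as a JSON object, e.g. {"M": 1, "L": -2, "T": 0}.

Exponent matrix [L,T,M,Θ] × [X1,X2,X3,X4,X5,X6]:
  L: [-1  0 -2  1  1  1]
  T: [-1  0 -1  0  1  0]
  M: [-1 -1  0  0 -1 -1]
  Θ: [ 1  1  1 -1  1  0]
  [L]: (-1)·-1+(1)·0+(-2)·1+(2)·1+(2)·1 = 3
  [T]: (-1)·-1+(1)·0+(-2)·0+(2)·1+(2)·0 = 3
  [M]: (-1)·-1+(1)·-1+(-2)·0+(2)·-1+(2)·-1 = -4
  [Θ]: (-1)·1+(1)·1+(-2)·-1+(2)·1+(2)·0 = 4
⇒ L^3 T^3 M^-4 Θ^4

{"L": 3, "T": 3, "M": -4, "Θ": 4}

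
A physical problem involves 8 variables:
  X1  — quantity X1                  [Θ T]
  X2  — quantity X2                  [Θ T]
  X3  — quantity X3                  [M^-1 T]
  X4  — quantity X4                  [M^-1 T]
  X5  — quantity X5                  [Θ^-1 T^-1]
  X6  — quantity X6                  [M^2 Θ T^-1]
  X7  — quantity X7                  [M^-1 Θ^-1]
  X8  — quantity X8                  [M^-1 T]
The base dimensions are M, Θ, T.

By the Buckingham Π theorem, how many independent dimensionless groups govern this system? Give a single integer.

6

Write exponents as rows M,Θ,T / cols X1,X2,X3,X4,X5,X6,X7,X8:
  M: [ 0  0 -1 -1  0  2 -1 -1]
  Θ: [ 1  1  0  0 -1  1 -1  0]
  T: [ 1  1  1  1 -1 -1  0  1]
Row reduction gives pivot columns X1,X3; rank = 2
n=8, r=2 ⇒ 6 dimensionless groups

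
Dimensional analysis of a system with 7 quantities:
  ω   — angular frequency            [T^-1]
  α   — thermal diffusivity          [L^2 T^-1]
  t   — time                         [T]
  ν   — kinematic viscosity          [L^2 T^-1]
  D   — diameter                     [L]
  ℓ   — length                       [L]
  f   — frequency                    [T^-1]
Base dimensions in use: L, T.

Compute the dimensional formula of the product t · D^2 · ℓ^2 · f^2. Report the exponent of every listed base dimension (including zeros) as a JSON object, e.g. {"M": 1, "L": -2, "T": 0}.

{"L": 4, "T": -1}

Dimensional matrix (L×T by ω×α×t×ν×D×ℓ×f):
  L: [ 0  2  0  2  1  1  0]
  T: [-1 -1  1 -1  0  0 -1]
  [L]: (1)·0+(2)·1+(2)·1+(2)·0 = 4
  [T]: (1)·1+(2)·0+(2)·0+(2)·-1 = -1
⇒ L^4 T^-1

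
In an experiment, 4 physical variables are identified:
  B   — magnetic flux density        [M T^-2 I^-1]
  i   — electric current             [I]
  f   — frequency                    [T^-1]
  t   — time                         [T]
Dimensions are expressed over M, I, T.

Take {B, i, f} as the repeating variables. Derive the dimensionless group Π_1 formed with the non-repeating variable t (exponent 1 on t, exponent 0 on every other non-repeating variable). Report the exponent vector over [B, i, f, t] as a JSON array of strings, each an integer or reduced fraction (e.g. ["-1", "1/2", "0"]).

["0", "0", "1", "1"]

Write exponents as rows M,I,T / cols B,i,f,t:
  M: [ 1  0  0  0]
  I: [-1  1  0  0]
  T: [-2  0 -1  1]
Row reduction gives pivot columns B,i,f; rank = 3
Pivot set = {B,i,f}, free = {t}
RREF:
  r0: [   1    0    0    0]
  r1: [   0    1    0    0]
  r2: [   0    0    1   -1]
Fix exponent of t at 1; solve each RREF row for its pivot's exponent:
  r0: exp(B) + (0)·1 = 0 ⇒ exp(B) = 0
  r1: exp(i) + (0)·1 = 0 ⇒ exp(i) = 0
  r2: exp(f) + (-1)·1 = 0 ⇒ exp(f) = 1
Π_1 = f · t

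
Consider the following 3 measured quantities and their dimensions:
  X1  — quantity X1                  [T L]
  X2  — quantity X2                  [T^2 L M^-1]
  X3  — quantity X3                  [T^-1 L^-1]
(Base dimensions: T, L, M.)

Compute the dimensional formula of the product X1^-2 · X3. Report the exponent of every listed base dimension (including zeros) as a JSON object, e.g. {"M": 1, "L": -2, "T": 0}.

{"T": -3, "L": -3, "M": 0}

Dimensional matrix (T×L×M by X1×X2×X3):
  T: [ 1  2 -1]
  L: [ 1  1 -1]
  M: [ 0 -1  0]
  [T]: (-2)·1+(1)·-1 = -3
  [L]: (-2)·1+(1)·-1 = -3
  [M]: (-2)·0+(1)·0 = 0
⇒ T^-3 L^-3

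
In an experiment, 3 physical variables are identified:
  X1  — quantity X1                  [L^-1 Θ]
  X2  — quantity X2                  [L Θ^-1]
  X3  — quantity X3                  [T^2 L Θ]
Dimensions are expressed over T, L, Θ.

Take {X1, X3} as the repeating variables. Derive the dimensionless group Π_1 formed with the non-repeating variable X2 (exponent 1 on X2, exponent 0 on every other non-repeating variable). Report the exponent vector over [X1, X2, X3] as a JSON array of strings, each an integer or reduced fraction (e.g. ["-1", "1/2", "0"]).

Exponent matrix [T,L,Θ] × [X1,X2,X3]:
  T: [ 0  0  2]
  L: [-1  1  1]
  Θ: [ 1 -1  1]
Row reduction gives pivot columns X1,X3; rank = 2
Repeat: X1,X3; free: X2
RREF:
  r0: [   1   -1    0]
  r1: [   0    0    1]
  r2: [   0    0    0]
Fix exponent of X2 at 1; solve each RREF row for its pivot's exponent:
  r0: exp(X1) + (-1)·1 = 0 ⇒ exp(X1) = 1
  r1: exp(X3) + (0)·1 = 0 ⇒ exp(X3) = 0
Π_1 = X1 · X2

["1", "1", "0"]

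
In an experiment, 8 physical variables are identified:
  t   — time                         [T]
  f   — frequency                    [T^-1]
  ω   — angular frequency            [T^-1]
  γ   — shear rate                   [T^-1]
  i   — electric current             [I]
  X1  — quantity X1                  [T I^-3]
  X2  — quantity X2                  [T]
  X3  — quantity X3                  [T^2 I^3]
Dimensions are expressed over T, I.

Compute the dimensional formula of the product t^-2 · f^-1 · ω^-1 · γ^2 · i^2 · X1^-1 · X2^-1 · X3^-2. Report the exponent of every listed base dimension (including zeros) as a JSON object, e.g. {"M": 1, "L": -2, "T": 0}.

{"T": -8, "I": -1}

Write exponents as rows T,I / cols t,f,ω,γ,i,X1,X2,X3:
  T: [ 1 -1 -1 -1  0  1  1  2]
  I: [ 0  0  0  0  1 -3  0  3]
  [T]: (-2)·1+(-1)·-1+(-1)·-1+(2)·-1+(2)·0+(-1)·1+(-1)·1+(-2)·2 = -8
  [I]: (-2)·0+(-1)·0+(-1)·0+(2)·0+(2)·1+(-1)·-3+(-1)·0+(-2)·3 = -1
⇒ T^-8 I^-1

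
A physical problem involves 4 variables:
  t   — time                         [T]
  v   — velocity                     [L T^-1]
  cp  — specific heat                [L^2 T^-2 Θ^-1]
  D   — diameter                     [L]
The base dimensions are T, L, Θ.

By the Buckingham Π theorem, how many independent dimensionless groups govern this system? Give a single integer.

Dimensional matrix (T×L×Θ by t×v×cp×D):
  T: [ 1 -1 -2  0]
  L: [ 0  1  2  1]
  Θ: [ 0  0 -1  0]
RREF → pivots at {t,v,cp} ⇒ r = 3
4 vars − rank 3 = 1 Π group

1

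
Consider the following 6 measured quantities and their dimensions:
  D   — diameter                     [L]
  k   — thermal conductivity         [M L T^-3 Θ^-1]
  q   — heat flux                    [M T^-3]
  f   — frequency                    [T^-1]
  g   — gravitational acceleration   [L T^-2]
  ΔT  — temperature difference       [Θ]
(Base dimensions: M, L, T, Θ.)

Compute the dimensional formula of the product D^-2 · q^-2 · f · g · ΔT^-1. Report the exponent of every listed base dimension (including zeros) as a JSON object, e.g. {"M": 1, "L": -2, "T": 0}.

{"M": -2, "L": -1, "T": 3, "Θ": -1}

Write exponents as rows M,L,T,Θ / cols D,k,q,f,g,ΔT:
  M: [ 0  1  1  0  0  0]
  L: [ 1  1  0  0  1  0]
  T: [ 0 -3 -3 -1 -2  0]
  Θ: [ 0 -1  0  0  0  1]
  [M]: (-2)·0+(-2)·1+(1)·0+(1)·0+(-1)·0 = -2
  [L]: (-2)·1+(-2)·0+(1)·0+(1)·1+(-1)·0 = -1
  [T]: (-2)·0+(-2)·-3+(1)·-1+(1)·-2+(-1)·0 = 3
  [Θ]: (-2)·0+(-2)·0+(1)·0+(1)·0+(-1)·1 = -1
⇒ M^-2 L^-1 T^3 Θ^-1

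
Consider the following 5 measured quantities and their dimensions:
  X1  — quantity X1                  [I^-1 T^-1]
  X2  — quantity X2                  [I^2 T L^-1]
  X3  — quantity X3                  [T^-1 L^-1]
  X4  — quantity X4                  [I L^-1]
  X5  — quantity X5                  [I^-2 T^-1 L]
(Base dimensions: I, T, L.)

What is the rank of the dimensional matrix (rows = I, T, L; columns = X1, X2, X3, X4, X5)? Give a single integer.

2

Write exponents as rows I,T,L / cols X1,X2,X3,X4,X5:
  I: [-1  2  0  1 -2]
  T: [-1  1 -1  0 -1]
  L: [ 0 -1 -1 -1  1]
Echelon form has 2 nonzero rows (pivots: X1,X2)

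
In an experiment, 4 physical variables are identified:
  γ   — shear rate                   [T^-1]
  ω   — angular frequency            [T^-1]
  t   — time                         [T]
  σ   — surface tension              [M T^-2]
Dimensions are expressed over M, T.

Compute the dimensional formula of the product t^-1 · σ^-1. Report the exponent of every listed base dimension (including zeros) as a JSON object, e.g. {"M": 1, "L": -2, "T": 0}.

Write exponents as rows M,T / cols γ,ω,t,σ:
  M: [ 0  0  0  1]
  T: [-1 -1  1 -2]
  [M]: (-1)·0+(-1)·1 = -1
  [T]: (-1)·1+(-1)·-2 = 1
⇒ M^-1 T

{"M": -1, "T": 1}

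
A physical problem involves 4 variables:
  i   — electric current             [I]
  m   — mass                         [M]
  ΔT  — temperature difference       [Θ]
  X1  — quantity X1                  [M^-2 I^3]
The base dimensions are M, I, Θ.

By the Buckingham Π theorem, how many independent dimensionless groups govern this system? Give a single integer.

Dimensional matrix (M×I×Θ by i×m×ΔT×X1):
  M: [ 0  1  0 -2]
  I: [ 1  0  0  3]
  Θ: [ 0  0  1  0]
Echelon form has 3 nonzero rows (pivots: i,m,ΔT)
n=4, r=3 ⇒ 1 dimensionless group

1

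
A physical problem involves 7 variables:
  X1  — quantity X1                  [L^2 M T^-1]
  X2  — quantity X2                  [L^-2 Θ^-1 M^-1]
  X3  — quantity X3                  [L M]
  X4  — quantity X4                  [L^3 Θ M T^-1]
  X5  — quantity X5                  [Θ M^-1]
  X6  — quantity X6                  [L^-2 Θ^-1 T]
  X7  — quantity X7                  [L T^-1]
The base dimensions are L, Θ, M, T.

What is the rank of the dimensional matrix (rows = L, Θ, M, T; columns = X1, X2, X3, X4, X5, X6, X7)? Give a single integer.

Write exponents as rows L,Θ,M,T / cols X1,X2,X3,X4,X5,X6,X7:
  L: [ 2 -2  1  3  0 -2  1]
  Θ: [ 0 -1  0  1  1 -1  0]
  M: [ 1 -1  1  1 -1  0  0]
  T: [-1  0  0 -1  0  1 -1]
Row reduction gives pivot columns X1,X2,X3; rank = 3

3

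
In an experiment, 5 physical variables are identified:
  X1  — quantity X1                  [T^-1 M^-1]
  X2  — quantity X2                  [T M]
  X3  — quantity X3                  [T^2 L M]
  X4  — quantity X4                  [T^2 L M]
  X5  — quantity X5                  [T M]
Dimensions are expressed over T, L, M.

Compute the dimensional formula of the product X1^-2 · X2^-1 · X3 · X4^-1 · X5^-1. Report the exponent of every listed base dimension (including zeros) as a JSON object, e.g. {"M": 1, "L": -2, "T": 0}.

{"T": 0, "L": 0, "M": 0}

Write exponents as rows T,L,M / cols X1,X2,X3,X4,X5:
  T: [-1  1  2  2  1]
  L: [ 0  0  1  1  0]
  M: [-1  1  1  1  1]
  [T]: (-2)·-1+(-1)·1+(1)·2+(-1)·2+(-1)·1 = 0
  [L]: (-2)·0+(-1)·0+(1)·1+(-1)·1+(-1)·0 = 0
  [M]: (-2)·-1+(-1)·1+(1)·1+(-1)·1+(-1)·1 = 0
⇒ 1 (dimensionless)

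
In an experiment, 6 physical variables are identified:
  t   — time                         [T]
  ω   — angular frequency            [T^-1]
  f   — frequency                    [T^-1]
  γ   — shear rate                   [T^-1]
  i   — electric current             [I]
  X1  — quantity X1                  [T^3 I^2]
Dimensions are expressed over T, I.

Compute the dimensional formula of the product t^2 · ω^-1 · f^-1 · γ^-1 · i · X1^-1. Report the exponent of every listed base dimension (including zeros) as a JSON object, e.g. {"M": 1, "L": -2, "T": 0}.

Dimensional matrix (T×I by t×ω×f×γ×i×X1):
  T: [ 1 -1 -1 -1  0  3]
  I: [ 0  0  0  0  1  2]
  [T]: (2)·1+(-1)·-1+(-1)·-1+(-1)·-1+(1)·0+(-1)·3 = 2
  [I]: (2)·0+(-1)·0+(-1)·0+(-1)·0+(1)·1+(-1)·2 = -1
⇒ T^2 I^-1

{"T": 2, "I": -1}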